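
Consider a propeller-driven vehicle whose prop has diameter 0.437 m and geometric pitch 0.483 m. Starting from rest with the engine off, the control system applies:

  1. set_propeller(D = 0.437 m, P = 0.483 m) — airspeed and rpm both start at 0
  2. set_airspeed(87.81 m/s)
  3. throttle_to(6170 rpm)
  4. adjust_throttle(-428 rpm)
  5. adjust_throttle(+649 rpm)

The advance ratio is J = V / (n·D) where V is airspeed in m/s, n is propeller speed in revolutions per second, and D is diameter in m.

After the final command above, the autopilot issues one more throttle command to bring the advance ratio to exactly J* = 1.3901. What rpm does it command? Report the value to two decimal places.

rpm = 8672.97

set_propeller: D = 0.437 m, P = 0.483 m (p = P/D = 1.105263); state ← (V=0, rpm=0)
set_airspeed(87.81): V ← 87.81 m/s
throttle_to(6170): rpm ← 6170
adjust_throttle(-428): rpm ← 6170 -428 = 5742
adjust_throttle(+649): rpm ← 5742 +649 = 6391
final state: V = 87.81 m/s, rpm = 6391 → n = rpm/60 = 106.516667 rev/s
target J* = 1.3901; solve J* = V/(n·D) for n: n = V/(J*·D) = 87.81/(1.3901 × 0.437) = 144.549468 rev/s
rpm = 60·n = 8672.968064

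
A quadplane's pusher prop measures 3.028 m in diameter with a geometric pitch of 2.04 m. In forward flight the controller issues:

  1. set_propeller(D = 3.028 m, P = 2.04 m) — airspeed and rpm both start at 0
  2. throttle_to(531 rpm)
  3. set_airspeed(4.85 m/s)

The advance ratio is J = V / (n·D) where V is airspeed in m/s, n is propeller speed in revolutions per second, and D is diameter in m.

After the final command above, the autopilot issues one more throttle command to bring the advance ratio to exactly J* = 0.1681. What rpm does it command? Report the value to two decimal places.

rpm = 571.70

set_propeller: D = 3.028 m, P = 2.04 m (p = P/D = 0.673712); state ← (V=0, rpm=0)
throttle_to(531): rpm ← 531
set_airspeed(4.85): V ← 4.85 m/s
final state: V = 4.85 m/s, rpm = 531 → n = rpm/60 = 8.850000 rev/s
target J* = 0.1681; solve J* = V/(n·D) for n: n = V/(J*·D) = 4.85/(0.1681 × 3.028) = 9.528360 rev/s
rpm = 60·n = 571.701596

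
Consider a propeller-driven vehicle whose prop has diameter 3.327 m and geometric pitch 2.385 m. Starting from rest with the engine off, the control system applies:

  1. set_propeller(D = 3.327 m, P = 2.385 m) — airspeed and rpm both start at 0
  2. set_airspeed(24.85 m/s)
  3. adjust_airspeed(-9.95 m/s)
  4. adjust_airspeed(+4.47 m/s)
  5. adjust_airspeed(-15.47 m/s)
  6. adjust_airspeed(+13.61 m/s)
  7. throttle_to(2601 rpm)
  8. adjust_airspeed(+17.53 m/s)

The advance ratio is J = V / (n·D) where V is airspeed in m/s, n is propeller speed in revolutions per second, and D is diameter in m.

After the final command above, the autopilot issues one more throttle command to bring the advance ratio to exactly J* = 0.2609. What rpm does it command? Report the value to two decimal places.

rpm = 2422.08

set_propeller: D = 3.327 m, P = 2.385 m (p = P/D = 0.716862); state ← (V=0, rpm=0)
set_airspeed(24.85): V ← 24.85 m/s
adjust_airspeed(-9.95): V ← 24.85 -9.95 = 14.9 m/s
adjust_airspeed(+4.47): V ← 14.9 +4.47 = 19.37 m/s
adjust_airspeed(-15.47): V ← 19.37 -15.47 = 3.9 m/s
adjust_airspeed(+13.61): V ← 3.9 +13.61 = 17.51 m/s
throttle_to(2601): rpm ← 2601
adjust_airspeed(+17.53): V ← 17.51 +17.53 = 35.04 m/s
final state: V = 35.04 m/s, rpm = 2601 → n = rpm/60 = 43.350000 rev/s
target J* = 0.2609; solve J* = V/(n·D) for n: n = V/(J*·D) = 35.04/(0.2609 × 3.327) = 40.367999 rev/s
rpm = 60·n = 2422.079913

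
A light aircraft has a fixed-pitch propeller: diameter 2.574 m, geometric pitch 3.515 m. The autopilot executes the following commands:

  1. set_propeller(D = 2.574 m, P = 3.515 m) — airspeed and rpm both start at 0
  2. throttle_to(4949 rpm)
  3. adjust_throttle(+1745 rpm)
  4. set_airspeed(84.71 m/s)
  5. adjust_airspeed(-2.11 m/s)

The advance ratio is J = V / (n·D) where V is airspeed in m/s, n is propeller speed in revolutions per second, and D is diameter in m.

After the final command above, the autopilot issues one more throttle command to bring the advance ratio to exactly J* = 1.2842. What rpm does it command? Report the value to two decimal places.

rpm = 1499.31

set_propeller: D = 2.574 m, P = 3.515 m (p = P/D = 1.365579); state ← (V=0, rpm=0)
throttle_to(4949): rpm ← 4949
adjust_throttle(+1745): rpm ← 4949 +1745 = 6694
set_airspeed(84.71): V ← 84.71 m/s
adjust_airspeed(-2.11): V ← 84.71 -2.11 = 82.6 m/s
final state: V = 82.6 m/s, rpm = 6694 → n = rpm/60 = 111.566667 rev/s
target J* = 1.2842; solve J* = V/(n·D) for n: n = V/(J*·D) = 82.6/(1.2842 × 2.574) = 24.988422 rev/s
rpm = 60·n = 1499.305346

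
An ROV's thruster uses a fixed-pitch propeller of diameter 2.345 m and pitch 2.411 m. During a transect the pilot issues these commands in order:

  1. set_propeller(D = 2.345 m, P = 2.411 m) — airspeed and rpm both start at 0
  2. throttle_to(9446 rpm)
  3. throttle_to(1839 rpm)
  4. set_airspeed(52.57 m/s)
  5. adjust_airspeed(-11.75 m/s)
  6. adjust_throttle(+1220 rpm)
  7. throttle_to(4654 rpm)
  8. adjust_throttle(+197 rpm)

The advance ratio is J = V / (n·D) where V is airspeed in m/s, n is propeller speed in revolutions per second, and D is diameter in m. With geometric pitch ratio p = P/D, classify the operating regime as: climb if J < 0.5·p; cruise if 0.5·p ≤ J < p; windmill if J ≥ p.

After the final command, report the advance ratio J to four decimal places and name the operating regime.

J = 0.2153, regime = climb

set_propeller: D = 2.345 m, P = 2.411 m (p = P/D = 1.028145); state ← (V=0, rpm=0)
throttle_to(9446): rpm ← 9446
throttle_to(1839): rpm ← 1839
set_airspeed(52.57): V ← 52.57 m/s
adjust_airspeed(-11.75): V ← 52.57 -11.75 = 40.82 m/s
adjust_throttle(+1220): rpm ← 1839 +1220 = 3059
throttle_to(4654): rpm ← 4654
adjust_throttle(+197): rpm ← 4654 +197 = 4851
final state: V = 40.82 m/s, rpm = 4851 → n = rpm/60 = 80.850000 rev/s
J = V / (n·D) = 40.82 / (80.850000 × 2.345) = 0.215303
regime bands: climb J<0.5141 | cruise [0.5141, 1.0281) | windmill J≥1.0281
J = 0.2153 → climb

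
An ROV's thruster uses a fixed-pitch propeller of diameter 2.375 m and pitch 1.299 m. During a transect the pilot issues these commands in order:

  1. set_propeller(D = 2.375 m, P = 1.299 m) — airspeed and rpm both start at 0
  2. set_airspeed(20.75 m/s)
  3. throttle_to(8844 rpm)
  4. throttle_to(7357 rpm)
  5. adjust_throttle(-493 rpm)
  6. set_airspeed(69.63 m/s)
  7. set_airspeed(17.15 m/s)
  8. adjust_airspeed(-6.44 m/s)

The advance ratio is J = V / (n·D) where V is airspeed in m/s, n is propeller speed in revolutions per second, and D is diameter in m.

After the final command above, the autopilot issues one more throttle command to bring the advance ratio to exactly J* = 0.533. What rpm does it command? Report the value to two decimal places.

rpm = 507.63

set_propeller: D = 2.375 m, P = 1.299 m (p = P/D = 0.546947); state ← (V=0, rpm=0)
set_airspeed(20.75): V ← 20.75 m/s
throttle_to(8844): rpm ← 8844
throttle_to(7357): rpm ← 7357
adjust_throttle(-493): rpm ← 7357 -493 = 6864
set_airspeed(69.63): V ← 69.63 m/s
set_airspeed(17.15): V ← 17.15 m/s
adjust_airspeed(-6.44): V ← 17.15 -6.44 = 10.71 m/s
final state: V = 10.71 m/s, rpm = 6864 → n = rpm/60 = 114.400000 rev/s
target J* = 0.533; solve J* = V/(n·D) for n: n = V/(J*·D) = 10.71/(0.533 × 2.375) = 8.460551 rev/s
rpm = 60·n = 507.633060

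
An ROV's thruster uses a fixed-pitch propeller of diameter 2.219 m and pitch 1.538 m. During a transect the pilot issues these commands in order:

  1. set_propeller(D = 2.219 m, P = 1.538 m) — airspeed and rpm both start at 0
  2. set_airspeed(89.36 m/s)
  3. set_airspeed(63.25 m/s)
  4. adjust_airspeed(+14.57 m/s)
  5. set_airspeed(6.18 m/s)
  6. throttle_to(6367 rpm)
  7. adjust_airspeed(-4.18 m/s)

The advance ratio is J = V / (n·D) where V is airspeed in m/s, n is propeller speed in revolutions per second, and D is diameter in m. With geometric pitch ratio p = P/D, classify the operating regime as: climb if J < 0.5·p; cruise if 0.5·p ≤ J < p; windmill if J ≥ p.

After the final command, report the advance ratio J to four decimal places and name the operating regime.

set_propeller: D = 2.219 m, P = 1.538 m (p = P/D = 0.693105); state ← (V=0, rpm=0)
set_airspeed(89.36): V ← 89.36 m/s
set_airspeed(63.25): V ← 63.25 m/s
adjust_airspeed(+14.57): V ← 63.25 +14.57 = 77.82 m/s
set_airspeed(6.18): V ← 6.18 m/s
throttle_to(6367): rpm ← 6367
adjust_airspeed(-4.18): V ← 6.18 -4.18 = 2 m/s
final state: V = 2 m/s, rpm = 6367 → n = rpm/60 = 106.116667 rev/s
J = V / (n·D) = 2 / (106.116667 × 2.219) = 0.008494
regime bands: climb J<0.3466 | cruise [0.3466, 0.6931) | windmill J≥0.6931
J = 0.0085 → climb

J = 0.0085, regime = climb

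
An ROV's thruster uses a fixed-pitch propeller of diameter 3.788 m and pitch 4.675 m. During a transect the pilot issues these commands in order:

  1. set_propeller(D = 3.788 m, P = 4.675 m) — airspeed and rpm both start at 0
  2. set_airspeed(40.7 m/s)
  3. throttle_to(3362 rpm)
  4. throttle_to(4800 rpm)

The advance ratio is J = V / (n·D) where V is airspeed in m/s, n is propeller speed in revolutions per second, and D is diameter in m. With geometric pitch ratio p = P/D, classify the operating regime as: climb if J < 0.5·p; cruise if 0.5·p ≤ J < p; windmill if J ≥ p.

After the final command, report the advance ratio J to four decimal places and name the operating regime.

set_propeller: D = 3.788 m, P = 4.675 m (p = P/D = 1.234161); state ← (V=0, rpm=0)
set_airspeed(40.7): V ← 40.7 m/s
throttle_to(3362): rpm ← 3362
throttle_to(4800): rpm ← 4800
final state: V = 40.7 m/s, rpm = 4800 → n = rpm/60 = 80.000000 rev/s
J = V / (n·D) = 40.7 / (80.000000 × 3.788) = 0.134306
regime bands: climb J<0.6171 | cruise [0.6171, 1.2342) | windmill J≥1.2342
J = 0.1343 → climb

J = 0.1343, regime = climb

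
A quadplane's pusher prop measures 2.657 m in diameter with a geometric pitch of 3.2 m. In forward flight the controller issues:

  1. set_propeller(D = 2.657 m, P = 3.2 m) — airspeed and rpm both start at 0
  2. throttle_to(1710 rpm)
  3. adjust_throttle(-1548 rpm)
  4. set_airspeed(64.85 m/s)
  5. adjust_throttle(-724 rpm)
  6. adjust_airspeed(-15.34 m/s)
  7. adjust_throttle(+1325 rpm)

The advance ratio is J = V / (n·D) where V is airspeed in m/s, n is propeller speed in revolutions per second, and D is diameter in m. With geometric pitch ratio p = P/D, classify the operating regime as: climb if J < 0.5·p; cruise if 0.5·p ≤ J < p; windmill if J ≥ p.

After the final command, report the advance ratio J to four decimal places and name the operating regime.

J = 1.4653, regime = windmill

set_propeller: D = 2.657 m, P = 3.2 m (p = P/D = 1.204366); state ← (V=0, rpm=0)
throttle_to(1710): rpm ← 1710
adjust_throttle(-1548): rpm ← 1710 -1548 = 162
set_airspeed(64.85): V ← 64.85 m/s
adjust_throttle(-724): rpm ← 162 -724 = -562
adjust_airspeed(-15.34): V ← 64.85 -15.34 = 49.51 m/s
adjust_throttle(+1325): rpm ← -562 +1325 = 763
final state: V = 49.51 m/s, rpm = 763 → n = rpm/60 = 12.716667 rev/s
J = V / (n·D) = 49.51 / (12.716667 × 2.657) = 1.465305
regime bands: climb J<0.6022 | cruise [0.6022, 1.2044) | windmill J≥1.2044
J = 1.4653 → windmill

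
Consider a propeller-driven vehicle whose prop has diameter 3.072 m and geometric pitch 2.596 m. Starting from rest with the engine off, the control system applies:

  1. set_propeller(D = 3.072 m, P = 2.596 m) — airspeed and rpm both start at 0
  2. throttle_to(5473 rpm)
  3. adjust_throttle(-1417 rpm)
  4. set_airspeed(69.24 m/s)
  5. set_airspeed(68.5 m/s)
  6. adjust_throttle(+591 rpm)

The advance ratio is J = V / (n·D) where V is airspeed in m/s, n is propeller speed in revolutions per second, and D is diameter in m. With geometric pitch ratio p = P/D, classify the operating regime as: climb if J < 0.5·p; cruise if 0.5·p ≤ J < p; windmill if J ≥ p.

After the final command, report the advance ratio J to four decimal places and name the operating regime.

J = 0.2879, regime = climb

set_propeller: D = 3.072 m, P = 2.596 m (p = P/D = 0.845052); state ← (V=0, rpm=0)
throttle_to(5473): rpm ← 5473
adjust_throttle(-1417): rpm ← 5473 -1417 = 4056
set_airspeed(69.24): V ← 69.24 m/s
set_airspeed(68.5): V ← 68.5 m/s
adjust_throttle(+591): rpm ← 4056 +591 = 4647
final state: V = 68.5 m/s, rpm = 4647 → n = rpm/60 = 77.450000 rev/s
J = V / (n·D) = 68.5 / (77.450000 × 3.072) = 0.287904
regime bands: climb J<0.4225 | cruise [0.4225, 0.8451) | windmill J≥0.8451
J = 0.2879 → climb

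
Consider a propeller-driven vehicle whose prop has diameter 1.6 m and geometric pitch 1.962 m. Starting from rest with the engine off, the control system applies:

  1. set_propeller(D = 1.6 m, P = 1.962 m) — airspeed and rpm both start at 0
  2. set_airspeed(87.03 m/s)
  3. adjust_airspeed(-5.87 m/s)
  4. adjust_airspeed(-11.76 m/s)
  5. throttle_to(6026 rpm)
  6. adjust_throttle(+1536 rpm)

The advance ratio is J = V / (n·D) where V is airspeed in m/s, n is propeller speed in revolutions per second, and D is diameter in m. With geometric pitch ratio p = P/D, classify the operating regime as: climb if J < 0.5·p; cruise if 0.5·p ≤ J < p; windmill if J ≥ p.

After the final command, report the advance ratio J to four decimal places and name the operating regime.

J = 0.3442, regime = climb

set_propeller: D = 1.6 m, P = 1.962 m (p = P/D = 1.226250); state ← (V=0, rpm=0)
set_airspeed(87.03): V ← 87.03 m/s
adjust_airspeed(-5.87): V ← 87.03 -5.87 = 81.16 m/s
adjust_airspeed(-11.76): V ← 81.16 -11.76 = 69.4 m/s
throttle_to(6026): rpm ← 6026
adjust_throttle(+1536): rpm ← 6026 +1536 = 7562
final state: V = 69.4 m/s, rpm = 7562 → n = rpm/60 = 126.033333 rev/s
J = V / (n·D) = 69.4 / (126.033333 × 1.6) = 0.344155
regime bands: climb J<0.6131 | cruise [0.6131, 1.2262) | windmill J≥1.2262
J = 0.3442 → climb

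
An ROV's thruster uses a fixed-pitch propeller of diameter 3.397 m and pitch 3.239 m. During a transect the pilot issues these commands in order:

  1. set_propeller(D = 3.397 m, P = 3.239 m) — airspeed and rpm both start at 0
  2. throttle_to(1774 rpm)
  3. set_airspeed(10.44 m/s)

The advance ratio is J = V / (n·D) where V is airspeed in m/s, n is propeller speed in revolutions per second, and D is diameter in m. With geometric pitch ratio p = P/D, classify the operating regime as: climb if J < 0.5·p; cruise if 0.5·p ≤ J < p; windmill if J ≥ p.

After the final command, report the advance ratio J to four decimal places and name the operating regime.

J = 0.1039, regime = climb

set_propeller: D = 3.397 m, P = 3.239 m (p = P/D = 0.953488); state ← (V=0, rpm=0)
throttle_to(1774): rpm ← 1774
set_airspeed(10.44): V ← 10.44 m/s
final state: V = 10.44 m/s, rpm = 1774 → n = rpm/60 = 29.566667 rev/s
J = V / (n·D) = 10.44 / (29.566667 × 3.397) = 0.103945
regime bands: climb J<0.4767 | cruise [0.4767, 0.9535) | windmill J≥0.9535
J = 0.1039 → climb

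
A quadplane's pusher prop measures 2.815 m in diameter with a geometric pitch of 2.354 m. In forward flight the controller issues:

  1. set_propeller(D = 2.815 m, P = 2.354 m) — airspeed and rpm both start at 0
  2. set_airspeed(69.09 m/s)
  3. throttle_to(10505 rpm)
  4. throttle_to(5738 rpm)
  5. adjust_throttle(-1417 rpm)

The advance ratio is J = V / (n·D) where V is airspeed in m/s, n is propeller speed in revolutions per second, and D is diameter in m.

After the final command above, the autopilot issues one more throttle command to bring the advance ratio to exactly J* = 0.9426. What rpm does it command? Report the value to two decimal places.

set_propeller: D = 2.815 m, P = 2.354 m (p = P/D = 0.836234); state ← (V=0, rpm=0)
set_airspeed(69.09): V ← 69.09 m/s
throttle_to(10505): rpm ← 10505
throttle_to(5738): rpm ← 5738
adjust_throttle(-1417): rpm ← 5738 -1417 = 4321
final state: V = 69.09 m/s, rpm = 4321 → n = rpm/60 = 72.016667 rev/s
target J* = 0.9426; solve J* = V/(n·D) for n: n = V/(J*·D) = 69.09/(0.9426 × 2.815) = 26.038104 rev/s
rpm = 60·n = 1562.286243

rpm = 1562.29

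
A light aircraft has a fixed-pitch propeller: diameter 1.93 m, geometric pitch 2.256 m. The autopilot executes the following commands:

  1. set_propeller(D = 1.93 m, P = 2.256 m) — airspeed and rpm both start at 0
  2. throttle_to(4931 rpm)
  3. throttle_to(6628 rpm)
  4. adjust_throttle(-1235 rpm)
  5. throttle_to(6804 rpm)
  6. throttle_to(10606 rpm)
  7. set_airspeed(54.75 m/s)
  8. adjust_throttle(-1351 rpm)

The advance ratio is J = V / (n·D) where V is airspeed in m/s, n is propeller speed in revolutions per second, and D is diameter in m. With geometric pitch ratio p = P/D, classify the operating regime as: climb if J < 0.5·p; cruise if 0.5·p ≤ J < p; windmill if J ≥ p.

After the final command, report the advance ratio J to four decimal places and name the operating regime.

set_propeller: D = 1.93 m, P = 2.256 m (p = P/D = 1.168912); state ← (V=0, rpm=0)
throttle_to(4931): rpm ← 4931
throttle_to(6628): rpm ← 6628
adjust_throttle(-1235): rpm ← 6628 -1235 = 5393
throttle_to(6804): rpm ← 6804
throttle_to(10606): rpm ← 10606
set_airspeed(54.75): V ← 54.75 m/s
adjust_throttle(-1351): rpm ← 10606 -1351 = 9255
final state: V = 54.75 m/s, rpm = 9255 → n = rpm/60 = 154.250000 rev/s
J = V / (n·D) = 54.75 / (154.250000 × 1.93) = 0.183908
regime bands: climb J<0.5845 | cruise [0.5845, 1.1689) | windmill J≥1.1689
J = 0.1839 → climb

J = 0.1839, regime = climb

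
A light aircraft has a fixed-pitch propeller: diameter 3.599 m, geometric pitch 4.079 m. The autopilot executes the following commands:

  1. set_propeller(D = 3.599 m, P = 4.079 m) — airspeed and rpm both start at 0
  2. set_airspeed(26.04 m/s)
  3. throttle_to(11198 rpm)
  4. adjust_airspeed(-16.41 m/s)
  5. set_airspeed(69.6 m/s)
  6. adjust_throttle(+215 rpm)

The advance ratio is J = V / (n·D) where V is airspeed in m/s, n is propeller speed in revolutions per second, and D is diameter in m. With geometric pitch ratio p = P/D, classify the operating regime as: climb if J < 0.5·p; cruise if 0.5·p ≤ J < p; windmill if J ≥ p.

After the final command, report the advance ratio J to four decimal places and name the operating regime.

J = 0.1017, regime = climb

set_propeller: D = 3.599 m, P = 4.079 m (p = P/D = 1.133370); state ← (V=0, rpm=0)
set_airspeed(26.04): V ← 26.04 m/s
throttle_to(11198): rpm ← 11198
adjust_airspeed(-16.41): V ← 26.04 -16.41 = 9.63 m/s
set_airspeed(69.6): V ← 69.6 m/s
adjust_throttle(+215): rpm ← 11198 +215 = 11413
final state: V = 69.6 m/s, rpm = 11413 → n = rpm/60 = 190.216667 rev/s
J = V / (n·D) = 69.6 / (190.216667 × 3.599) = 0.101667
regime bands: climb J<0.5667 | cruise [0.5667, 1.1334) | windmill J≥1.1334
J = 0.1017 → climb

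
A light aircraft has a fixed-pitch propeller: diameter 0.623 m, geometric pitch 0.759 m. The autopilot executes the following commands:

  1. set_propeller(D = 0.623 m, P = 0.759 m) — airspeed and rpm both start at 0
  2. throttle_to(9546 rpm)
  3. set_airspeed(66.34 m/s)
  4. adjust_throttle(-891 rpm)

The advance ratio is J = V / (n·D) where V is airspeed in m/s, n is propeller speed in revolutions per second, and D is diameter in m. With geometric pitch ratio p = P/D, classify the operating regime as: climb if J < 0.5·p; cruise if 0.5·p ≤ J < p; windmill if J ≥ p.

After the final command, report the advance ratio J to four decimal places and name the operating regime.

J = 0.7382, regime = cruise

set_propeller: D = 0.623 m, P = 0.759 m (p = P/D = 1.218299); state ← (V=0, rpm=0)
throttle_to(9546): rpm ← 9546
set_airspeed(66.34): V ← 66.34 m/s
adjust_throttle(-891): rpm ← 9546 -891 = 8655
final state: V = 66.34 m/s, rpm = 8655 → n = rpm/60 = 144.250000 rev/s
J = V / (n·D) = 66.34 / (144.250000 × 0.623) = 0.738196
regime bands: climb J<0.6091 | cruise [0.6091, 1.2183) | windmill J≥1.2183
J = 0.7382 → cruise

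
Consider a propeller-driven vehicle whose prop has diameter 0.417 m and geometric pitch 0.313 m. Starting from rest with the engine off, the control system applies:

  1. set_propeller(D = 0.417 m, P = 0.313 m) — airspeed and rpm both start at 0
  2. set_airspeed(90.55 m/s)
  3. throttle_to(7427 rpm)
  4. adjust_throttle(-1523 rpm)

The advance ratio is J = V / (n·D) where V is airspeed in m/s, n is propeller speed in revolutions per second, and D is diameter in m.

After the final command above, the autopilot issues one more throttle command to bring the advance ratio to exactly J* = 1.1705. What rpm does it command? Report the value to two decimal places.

rpm = 11130.95

set_propeller: D = 0.417 m, P = 0.313 m (p = P/D = 0.750600); state ← (V=0, rpm=0)
set_airspeed(90.55): V ← 90.55 m/s
throttle_to(7427): rpm ← 7427
adjust_throttle(-1523): rpm ← 7427 -1523 = 5904
final state: V = 90.55 m/s, rpm = 5904 → n = rpm/60 = 98.400000 rev/s
target J* = 1.1705; solve J* = V/(n·D) for n: n = V/(J*·D) = 90.55/(1.1705 × 0.417) = 185.515833 rev/s
rpm = 60·n = 11130.950003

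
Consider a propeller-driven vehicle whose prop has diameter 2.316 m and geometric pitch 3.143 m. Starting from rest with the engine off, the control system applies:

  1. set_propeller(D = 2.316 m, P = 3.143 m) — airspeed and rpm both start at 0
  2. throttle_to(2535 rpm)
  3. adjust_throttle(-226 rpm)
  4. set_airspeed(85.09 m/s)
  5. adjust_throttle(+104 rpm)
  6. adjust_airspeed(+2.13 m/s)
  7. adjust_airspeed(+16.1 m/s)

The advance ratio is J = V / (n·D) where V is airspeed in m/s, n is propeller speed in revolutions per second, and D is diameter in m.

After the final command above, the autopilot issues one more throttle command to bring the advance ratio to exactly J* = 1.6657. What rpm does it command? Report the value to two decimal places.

rpm = 1606.94

set_propeller: D = 2.316 m, P = 3.143 m (p = P/D = 1.357081); state ← (V=0, rpm=0)
throttle_to(2535): rpm ← 2535
adjust_throttle(-226): rpm ← 2535 -226 = 2309
set_airspeed(85.09): V ← 85.09 m/s
adjust_throttle(+104): rpm ← 2309 +104 = 2413
adjust_airspeed(+2.13): V ← 85.09 +2.13 = 87.22 m/s
adjust_airspeed(+16.1): V ← 87.22 +16.1 = 103.32 m/s
final state: V = 103.32 m/s, rpm = 2413 → n = rpm/60 = 40.216667 rev/s
target J* = 1.6657; solve J* = V/(n·D) for n: n = V/(J*·D) = 103.32/(1.6657 × 2.316) = 26.782373 rev/s
rpm = 60·n = 1606.942389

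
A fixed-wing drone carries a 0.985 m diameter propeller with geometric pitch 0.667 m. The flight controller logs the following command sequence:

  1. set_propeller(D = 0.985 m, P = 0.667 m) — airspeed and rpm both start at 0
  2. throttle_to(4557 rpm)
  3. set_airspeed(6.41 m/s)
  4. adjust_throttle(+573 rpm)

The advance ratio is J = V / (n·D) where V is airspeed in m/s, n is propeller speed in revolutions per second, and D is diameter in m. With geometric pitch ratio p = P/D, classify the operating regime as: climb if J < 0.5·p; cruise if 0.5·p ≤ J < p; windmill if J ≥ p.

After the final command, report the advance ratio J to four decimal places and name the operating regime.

J = 0.0761, regime = climb

set_propeller: D = 0.985 m, P = 0.667 m (p = P/D = 0.677157); state ← (V=0, rpm=0)
throttle_to(4557): rpm ← 4557
set_airspeed(6.41): V ← 6.41 m/s
adjust_throttle(+573): rpm ← 4557 +573 = 5130
final state: V = 6.41 m/s, rpm = 5130 → n = rpm/60 = 85.500000 rev/s
J = V / (n·D) = 6.41 / (85.500000 × 0.985) = 0.076112
regime bands: climb J<0.3386 | cruise [0.3386, 0.6772) | windmill J≥0.6772
J = 0.0761 → climb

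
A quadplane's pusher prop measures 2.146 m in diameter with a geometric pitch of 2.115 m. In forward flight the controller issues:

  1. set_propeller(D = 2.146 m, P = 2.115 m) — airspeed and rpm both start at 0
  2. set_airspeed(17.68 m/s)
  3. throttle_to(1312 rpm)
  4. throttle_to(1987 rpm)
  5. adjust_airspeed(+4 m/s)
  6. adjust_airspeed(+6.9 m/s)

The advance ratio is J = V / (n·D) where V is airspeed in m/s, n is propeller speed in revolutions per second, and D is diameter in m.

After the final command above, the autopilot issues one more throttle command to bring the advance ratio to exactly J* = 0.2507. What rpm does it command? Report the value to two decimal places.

set_propeller: D = 2.146 m, P = 2.115 m (p = P/D = 0.985555); state ← (V=0, rpm=0)
set_airspeed(17.68): V ← 17.68 m/s
throttle_to(1312): rpm ← 1312
throttle_to(1987): rpm ← 1987
adjust_airspeed(+4): V ← 17.68 +4 = 21.68 m/s
adjust_airspeed(+6.9): V ← 21.68 +6.9 = 28.58 m/s
final state: V = 28.58 m/s, rpm = 1987 → n = rpm/60 = 33.116667 rev/s
target J* = 0.2507; solve J* = V/(n·D) for n: n = V/(J*·D) = 28.58/(0.2507 × 2.146) = 53.122459 rev/s
rpm = 60·n = 3187.347561

rpm = 3187.35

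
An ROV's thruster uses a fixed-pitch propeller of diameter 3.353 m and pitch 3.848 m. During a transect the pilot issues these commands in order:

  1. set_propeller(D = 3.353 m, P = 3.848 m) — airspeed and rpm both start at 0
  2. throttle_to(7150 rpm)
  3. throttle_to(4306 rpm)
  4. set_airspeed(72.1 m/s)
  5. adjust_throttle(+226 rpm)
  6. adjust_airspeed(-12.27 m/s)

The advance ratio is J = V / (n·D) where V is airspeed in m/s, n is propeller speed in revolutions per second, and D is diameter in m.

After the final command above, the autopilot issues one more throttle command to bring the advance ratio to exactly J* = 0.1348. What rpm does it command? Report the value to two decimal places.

rpm = 7942.31

set_propeller: D = 3.353 m, P = 3.848 m (p = P/D = 1.147629); state ← (V=0, rpm=0)
throttle_to(7150): rpm ← 7150
throttle_to(4306): rpm ← 4306
set_airspeed(72.1): V ← 72.1 m/s
adjust_throttle(+226): rpm ← 4306 +226 = 4532
adjust_airspeed(-12.27): V ← 72.1 -12.27 = 59.83 m/s
final state: V = 59.83 m/s, rpm = 4532 → n = rpm/60 = 75.533333 rev/s
target J* = 0.1348; solve J* = V/(n·D) for n: n = V/(J*·D) = 59.83/(0.1348 × 3.353) = 132.371825 rev/s
rpm = 60·n = 7942.309513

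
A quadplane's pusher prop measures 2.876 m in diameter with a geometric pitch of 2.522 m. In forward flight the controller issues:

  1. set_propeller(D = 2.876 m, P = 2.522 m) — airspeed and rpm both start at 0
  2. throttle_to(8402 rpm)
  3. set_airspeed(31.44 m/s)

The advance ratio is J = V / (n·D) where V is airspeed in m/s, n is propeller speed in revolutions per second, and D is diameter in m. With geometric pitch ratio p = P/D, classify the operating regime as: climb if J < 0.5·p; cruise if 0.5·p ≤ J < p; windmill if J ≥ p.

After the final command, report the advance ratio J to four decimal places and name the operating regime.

set_propeller: D = 2.876 m, P = 2.522 m (p = P/D = 0.876912); state ← (V=0, rpm=0)
throttle_to(8402): rpm ← 8402
set_airspeed(31.44): V ← 31.44 m/s
final state: V = 31.44 m/s, rpm = 8402 → n = rpm/60 = 140.033333 rev/s
J = V / (n·D) = 31.44 / (140.033333 × 2.876) = 0.078066
regime bands: climb J<0.4385 | cruise [0.4385, 0.8769) | windmill J≥0.8769
J = 0.0781 → climb

J = 0.0781, regime = climb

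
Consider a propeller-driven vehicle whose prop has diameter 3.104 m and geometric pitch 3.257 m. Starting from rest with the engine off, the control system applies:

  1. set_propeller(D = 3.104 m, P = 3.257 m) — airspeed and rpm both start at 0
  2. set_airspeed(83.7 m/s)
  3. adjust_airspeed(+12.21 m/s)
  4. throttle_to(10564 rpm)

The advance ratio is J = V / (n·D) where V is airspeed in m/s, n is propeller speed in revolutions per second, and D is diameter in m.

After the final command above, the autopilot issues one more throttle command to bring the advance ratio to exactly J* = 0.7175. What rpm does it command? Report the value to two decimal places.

set_propeller: D = 3.104 m, P = 3.257 m (p = P/D = 1.049291); state ← (V=0, rpm=0)
set_airspeed(83.7): V ← 83.7 m/s
adjust_airspeed(+12.21): V ← 83.7 +12.21 = 95.91 m/s
throttle_to(10564): rpm ← 10564
final state: V = 95.91 m/s, rpm = 10564 → n = rpm/60 = 176.066667 rev/s
target J* = 0.7175; solve J* = V/(n·D) for n: n = V/(J*·D) = 95.91/(0.7175 × 3.104) = 43.064586 rev/s
rpm = 60·n = 2583.875139

rpm = 2583.88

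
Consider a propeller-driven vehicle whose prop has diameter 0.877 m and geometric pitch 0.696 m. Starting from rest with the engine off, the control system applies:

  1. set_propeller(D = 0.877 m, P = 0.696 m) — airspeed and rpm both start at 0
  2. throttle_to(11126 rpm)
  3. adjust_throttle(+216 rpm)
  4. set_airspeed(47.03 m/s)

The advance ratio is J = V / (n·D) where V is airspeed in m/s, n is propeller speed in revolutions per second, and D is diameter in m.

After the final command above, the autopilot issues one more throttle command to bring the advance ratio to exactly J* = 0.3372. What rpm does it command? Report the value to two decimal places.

set_propeller: D = 0.877 m, P = 0.696 m (p = P/D = 0.793615); state ← (V=0, rpm=0)
throttle_to(11126): rpm ← 11126
adjust_throttle(+216): rpm ← 11126 +216 = 11342
set_airspeed(47.03): V ← 47.03 m/s
final state: V = 47.03 m/s, rpm = 11342 → n = rpm/60 = 189.033333 rev/s
target J* = 0.3372; solve J* = V/(n·D) for n: n = V/(J*·D) = 47.03/(0.3372 × 0.877) = 159.033208 rev/s
rpm = 60·n = 9541.992477

rpm = 9541.99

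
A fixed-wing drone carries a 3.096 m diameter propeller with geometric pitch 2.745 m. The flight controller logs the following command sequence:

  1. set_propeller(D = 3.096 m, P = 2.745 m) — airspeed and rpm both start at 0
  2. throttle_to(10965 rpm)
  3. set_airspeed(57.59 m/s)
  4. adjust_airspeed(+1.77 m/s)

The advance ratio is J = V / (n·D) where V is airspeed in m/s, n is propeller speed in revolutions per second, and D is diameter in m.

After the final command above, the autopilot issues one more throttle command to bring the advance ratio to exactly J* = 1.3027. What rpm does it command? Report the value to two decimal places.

set_propeller: D = 3.096 m, P = 2.745 m (p = P/D = 0.886628); state ← (V=0, rpm=0)
throttle_to(10965): rpm ← 10965
set_airspeed(57.59): V ← 57.59 m/s
adjust_airspeed(+1.77): V ← 57.59 +1.77 = 59.36 m/s
final state: V = 59.36 m/s, rpm = 10965 → n = rpm/60 = 182.750000 rev/s
target J* = 1.3027; solve J* = V/(n·D) for n: n = V/(J*·D) = 59.36/(1.3027 × 3.096) = 14.717991 rev/s
rpm = 60·n = 883.079448

rpm = 883.08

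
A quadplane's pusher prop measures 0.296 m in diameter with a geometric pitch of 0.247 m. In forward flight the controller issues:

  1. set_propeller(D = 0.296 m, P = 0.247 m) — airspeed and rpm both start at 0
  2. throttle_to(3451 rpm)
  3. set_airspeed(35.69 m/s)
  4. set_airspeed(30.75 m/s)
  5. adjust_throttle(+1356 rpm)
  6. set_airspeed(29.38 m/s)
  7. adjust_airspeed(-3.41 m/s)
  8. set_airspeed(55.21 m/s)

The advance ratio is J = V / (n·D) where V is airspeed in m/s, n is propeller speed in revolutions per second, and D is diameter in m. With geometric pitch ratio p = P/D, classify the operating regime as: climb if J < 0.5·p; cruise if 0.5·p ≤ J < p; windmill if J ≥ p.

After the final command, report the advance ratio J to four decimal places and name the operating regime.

set_propeller: D = 0.296 m, P = 0.247 m (p = P/D = 0.834459); state ← (V=0, rpm=0)
throttle_to(3451): rpm ← 3451
set_airspeed(35.69): V ← 35.69 m/s
set_airspeed(30.75): V ← 30.75 m/s
adjust_throttle(+1356): rpm ← 3451 +1356 = 4807
set_airspeed(29.38): V ← 29.38 m/s
adjust_airspeed(-3.41): V ← 29.38 -3.41 = 25.97 m/s
set_airspeed(55.21): V ← 55.21 m/s
final state: V = 55.21 m/s, rpm = 4807 → n = rpm/60 = 80.116667 rev/s
J = V / (n·D) = 55.21 / (80.116667 × 0.296) = 2.328108
regime bands: climb J<0.4172 | cruise [0.4172, 0.8345) | windmill J≥0.8345
J = 2.3281 → windmill

J = 2.3281, regime = windmill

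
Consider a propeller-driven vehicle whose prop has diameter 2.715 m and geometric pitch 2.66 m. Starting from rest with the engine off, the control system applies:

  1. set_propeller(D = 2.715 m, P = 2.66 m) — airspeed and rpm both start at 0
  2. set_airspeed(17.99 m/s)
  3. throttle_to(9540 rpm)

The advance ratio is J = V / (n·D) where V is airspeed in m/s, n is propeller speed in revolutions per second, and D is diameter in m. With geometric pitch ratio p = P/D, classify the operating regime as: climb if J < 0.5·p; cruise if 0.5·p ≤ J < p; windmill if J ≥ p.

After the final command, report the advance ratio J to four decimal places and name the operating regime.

J = 0.0417, regime = climb

set_propeller: D = 2.715 m, P = 2.66 m (p = P/D = 0.979742); state ← (V=0, rpm=0)
set_airspeed(17.99): V ← 17.99 m/s
throttle_to(9540): rpm ← 9540
final state: V = 17.99 m/s, rpm = 9540 → n = rpm/60 = 159.000000 rev/s
J = V / (n·D) = 17.99 / (159.000000 × 2.715) = 0.041674
regime bands: climb J<0.4899 | cruise [0.4899, 0.9797) | windmill J≥0.9797
J = 0.0417 → climb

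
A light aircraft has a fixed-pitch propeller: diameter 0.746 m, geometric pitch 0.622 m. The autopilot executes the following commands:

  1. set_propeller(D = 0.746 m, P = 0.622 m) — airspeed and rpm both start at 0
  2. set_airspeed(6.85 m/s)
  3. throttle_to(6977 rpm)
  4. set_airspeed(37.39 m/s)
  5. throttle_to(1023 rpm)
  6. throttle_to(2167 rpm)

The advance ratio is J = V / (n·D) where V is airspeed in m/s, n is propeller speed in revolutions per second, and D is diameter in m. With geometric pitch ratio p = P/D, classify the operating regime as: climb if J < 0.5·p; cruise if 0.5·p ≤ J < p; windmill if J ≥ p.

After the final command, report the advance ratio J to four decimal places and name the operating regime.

J = 1.3877, regime = windmill

set_propeller: D = 0.746 m, P = 0.622 m (p = P/D = 0.833780); state ← (V=0, rpm=0)
set_airspeed(6.85): V ← 6.85 m/s
throttle_to(6977): rpm ← 6977
set_airspeed(37.39): V ← 37.39 m/s
throttle_to(1023): rpm ← 1023
throttle_to(2167): rpm ← 2167
final state: V = 37.39 m/s, rpm = 2167 → n = rpm/60 = 36.116667 rev/s
J = V / (n·D) = 37.39 / (36.116667 × 0.746) = 1.387743
regime bands: climb J<0.4169 | cruise [0.4169, 0.8338) | windmill J≥0.8338
J = 1.3877 → windmill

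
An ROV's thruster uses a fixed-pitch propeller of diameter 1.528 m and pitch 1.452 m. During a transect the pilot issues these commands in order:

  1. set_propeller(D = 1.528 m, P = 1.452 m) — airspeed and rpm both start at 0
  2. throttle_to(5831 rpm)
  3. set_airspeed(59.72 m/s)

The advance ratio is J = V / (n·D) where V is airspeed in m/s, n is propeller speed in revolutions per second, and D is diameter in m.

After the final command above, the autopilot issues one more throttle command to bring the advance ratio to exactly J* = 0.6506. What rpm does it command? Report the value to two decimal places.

rpm = 3604.41

set_propeller: D = 1.528 m, P = 1.452 m (p = P/D = 0.950262); state ← (V=0, rpm=0)
throttle_to(5831): rpm ← 5831
set_airspeed(59.72): V ← 59.72 m/s
final state: V = 59.72 m/s, rpm = 5831 → n = rpm/60 = 97.183333 rev/s
target J* = 0.6506; solve J* = V/(n·D) for n: n = V/(J*·D) = 59.72/(0.6506 × 1.528) = 60.073424 rev/s
rpm = 60·n = 3604.405438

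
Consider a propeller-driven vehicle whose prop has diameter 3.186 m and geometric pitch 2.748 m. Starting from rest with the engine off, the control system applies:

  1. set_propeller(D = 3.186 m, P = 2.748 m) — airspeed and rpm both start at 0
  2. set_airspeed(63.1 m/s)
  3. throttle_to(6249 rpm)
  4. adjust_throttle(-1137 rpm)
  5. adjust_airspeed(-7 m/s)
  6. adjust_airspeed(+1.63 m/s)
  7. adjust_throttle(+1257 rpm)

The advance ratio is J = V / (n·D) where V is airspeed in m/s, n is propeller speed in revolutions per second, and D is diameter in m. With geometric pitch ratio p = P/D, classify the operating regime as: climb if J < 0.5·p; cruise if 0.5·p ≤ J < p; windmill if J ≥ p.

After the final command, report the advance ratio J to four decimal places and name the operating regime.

set_propeller: D = 3.186 m, P = 2.748 m (p = P/D = 0.862524); state ← (V=0, rpm=0)
set_airspeed(63.1): V ← 63.1 m/s
throttle_to(6249): rpm ← 6249
adjust_throttle(-1137): rpm ← 6249 -1137 = 5112
adjust_airspeed(-7): V ← 63.1 -7 = 56.1 m/s
adjust_airspeed(+1.63): V ← 56.1 +1.63 = 57.73 m/s
adjust_throttle(+1257): rpm ← 5112 +1257 = 6369
final state: V = 57.73 m/s, rpm = 6369 → n = rpm/60 = 106.150000 rev/s
J = V / (n·D) = 57.73 / (106.150000 × 3.186) = 0.170701
regime bands: climb J<0.4313 | cruise [0.4313, 0.8625) | windmill J≥0.8625
J = 0.1707 → climb

J = 0.1707, regime = climb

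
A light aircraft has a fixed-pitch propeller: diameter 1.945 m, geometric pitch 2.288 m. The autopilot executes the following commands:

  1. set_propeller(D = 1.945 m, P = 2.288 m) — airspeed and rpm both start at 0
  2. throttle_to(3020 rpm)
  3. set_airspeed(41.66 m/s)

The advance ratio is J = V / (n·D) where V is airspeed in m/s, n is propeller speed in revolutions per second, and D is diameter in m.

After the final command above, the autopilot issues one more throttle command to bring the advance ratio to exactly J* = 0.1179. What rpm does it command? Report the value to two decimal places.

rpm = 10900.27

set_propeller: D = 1.945 m, P = 2.288 m (p = P/D = 1.176350); state ← (V=0, rpm=0)
throttle_to(3020): rpm ← 3020
set_airspeed(41.66): V ← 41.66 m/s
final state: V = 41.66 m/s, rpm = 3020 → n = rpm/60 = 50.333333 rev/s
target J* = 0.1179; solve J* = V/(n·D) for n: n = V/(J*·D) = 41.66/(0.1179 × 1.945) = 181.671104 rev/s
rpm = 60·n = 10900.266227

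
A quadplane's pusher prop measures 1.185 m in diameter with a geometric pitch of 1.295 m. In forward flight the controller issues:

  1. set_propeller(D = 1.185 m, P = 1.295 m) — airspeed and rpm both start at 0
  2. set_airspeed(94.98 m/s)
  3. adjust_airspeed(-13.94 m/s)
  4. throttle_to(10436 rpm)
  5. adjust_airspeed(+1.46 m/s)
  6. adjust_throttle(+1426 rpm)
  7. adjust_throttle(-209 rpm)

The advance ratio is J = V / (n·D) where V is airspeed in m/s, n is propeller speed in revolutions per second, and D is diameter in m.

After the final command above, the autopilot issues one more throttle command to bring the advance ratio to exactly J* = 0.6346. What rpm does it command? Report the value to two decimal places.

rpm = 6582.44

set_propeller: D = 1.185 m, P = 1.295 m (p = P/D = 1.092827); state ← (V=0, rpm=0)
set_airspeed(94.98): V ← 94.98 m/s
adjust_airspeed(-13.94): V ← 94.98 -13.94 = 81.04 m/s
throttle_to(10436): rpm ← 10436
adjust_airspeed(+1.46): V ← 81.04 +1.46 = 82.5 m/s
adjust_throttle(+1426): rpm ← 10436 +1426 = 11862
adjust_throttle(-209): rpm ← 11862 -209 = 11653
final state: V = 82.5 m/s, rpm = 11653 → n = rpm/60 = 194.216667 rev/s
target J* = 0.6346; solve J* = V/(n·D) for n: n = V/(J*·D) = 82.5/(0.6346 × 1.185) = 109.707301 rev/s
rpm = 60·n = 6582.438055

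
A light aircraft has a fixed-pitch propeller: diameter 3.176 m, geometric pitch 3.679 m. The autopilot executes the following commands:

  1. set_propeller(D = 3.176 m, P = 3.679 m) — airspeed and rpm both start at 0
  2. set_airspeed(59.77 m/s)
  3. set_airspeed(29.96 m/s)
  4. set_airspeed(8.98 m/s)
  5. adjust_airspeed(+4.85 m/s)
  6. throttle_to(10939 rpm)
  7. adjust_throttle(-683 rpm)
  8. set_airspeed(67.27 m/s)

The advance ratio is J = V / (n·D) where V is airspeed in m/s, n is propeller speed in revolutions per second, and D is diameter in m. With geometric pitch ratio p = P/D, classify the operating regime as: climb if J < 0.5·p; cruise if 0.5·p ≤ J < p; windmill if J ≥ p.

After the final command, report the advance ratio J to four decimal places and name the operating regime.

J = 0.1239, regime = climb

set_propeller: D = 3.176 m, P = 3.679 m (p = P/D = 1.158375); state ← (V=0, rpm=0)
set_airspeed(59.77): V ← 59.77 m/s
set_airspeed(29.96): V ← 29.96 m/s
set_airspeed(8.98): V ← 8.98 m/s
adjust_airspeed(+4.85): V ← 8.98 +4.85 = 13.83 m/s
throttle_to(10939): rpm ← 10939
adjust_throttle(-683): rpm ← 10939 -683 = 10256
set_airspeed(67.27): V ← 67.27 m/s
final state: V = 67.27 m/s, rpm = 10256 → n = rpm/60 = 170.933333 rev/s
J = V / (n·D) = 67.27 / (170.933333 × 3.176) = 0.123912
regime bands: climb J<0.5792 | cruise [0.5792, 1.1584) | windmill J≥1.1584
J = 0.1239 → climb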